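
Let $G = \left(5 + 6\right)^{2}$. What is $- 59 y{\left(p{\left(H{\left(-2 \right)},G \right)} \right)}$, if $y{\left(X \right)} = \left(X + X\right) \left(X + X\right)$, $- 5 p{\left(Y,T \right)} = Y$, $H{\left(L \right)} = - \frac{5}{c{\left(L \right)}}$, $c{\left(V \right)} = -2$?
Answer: $-59$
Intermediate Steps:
$G = 121$ ($G = 11^{2} = 121$)
$H{\left(L \right)} = \frac{5}{2}$ ($H{\left(L \right)} = - \frac{5}{-2} = \left(-5\right) \left(- \frac{1}{2}\right) = \frac{5}{2}$)
$p{\left(Y,T \right)} = - \frac{Y}{5}$
$y{\left(X \right)} = 4 X^{2}$ ($y{\left(X \right)} = 2 X 2 X = 4 X^{2}$)
$- 59 y{\left(p{\left(H{\left(-2 \right)},G \right)} \right)} = - 59 \cdot 4 \left(\left(- \frac{1}{5}\right) \frac{5}{2}\right)^{2} = - 59 \cdot 4 \left(- \frac{1}{2}\right)^{2} = - 59 \cdot 4 \cdot \frac{1}{4} = \left(-59\right) 1 = -59$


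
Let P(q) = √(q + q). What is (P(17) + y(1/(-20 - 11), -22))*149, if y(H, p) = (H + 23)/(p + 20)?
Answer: -53044/31 + 149*√34 ≈ -842.29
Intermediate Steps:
y(H, p) = (23 + H)/(20 + p)
P(q) = √2*√q (P(q) = √(2*q) = √2*√q)
(P(17) + y(1/(-20 - 11), -22))*149 = (√2*√17 + (23 + 1/(-20 - 11))/(20 - 22))*149 = (√34 + (23 + 1/(-31))/(-2))*149 = (√34 - (23 - 1/31)/2)*149 = (√34 - ½*712/31)*149 = (√34 - 356/31)*149 = (-356/31 + √34)*149 = -53044/31 + 149*√34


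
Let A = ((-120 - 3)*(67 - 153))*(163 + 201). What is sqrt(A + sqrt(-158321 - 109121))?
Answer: sqrt(3850392 + 7*I*sqrt(5458)) ≈ 1962.2 + 0.13*I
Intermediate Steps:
A = 3850392 (A = -123*(-86)*364 = 10578*364 = 3850392)
sqrt(A + sqrt(-158321 - 109121)) = sqrt(3850392 + sqrt(-158321 - 109121)) = sqrt(3850392 + sqrt(-267442)) = sqrt(3850392 + 7*I*sqrt(5458))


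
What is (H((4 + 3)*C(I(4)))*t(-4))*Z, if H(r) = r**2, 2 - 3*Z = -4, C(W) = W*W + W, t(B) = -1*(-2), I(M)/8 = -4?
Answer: 192876544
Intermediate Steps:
I(M) = -32 (I(M) = 8*(-4) = -32)
t(B) = 2
C(W) = W + W**2 (C(W) = W**2 + W = W + W**2)
Z = 2 (Z = 2/3 - 1/3*(-4) = 2/3 + 4/3 = 2)
(H((4 + 3)*C(I(4)))*t(-4))*Z = (((4 + 3)*(-32*(1 - 32)))**2*2)*2 = ((7*(-32*(-31)))**2*2)*2 = ((7*992)**2*2)*2 = (6944**2*2)*2 = (48219136*2)*2 = 96438272*2 = 192876544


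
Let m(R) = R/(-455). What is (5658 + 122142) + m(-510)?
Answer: 11629902/91 ≈ 1.2780e+5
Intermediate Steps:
m(R) = -R/455 (m(R) = R*(-1/455) = -R/455)
(5658 + 122142) + m(-510) = (5658 + 122142) - 1/455*(-510) = 127800 + 102/91 = 11629902/91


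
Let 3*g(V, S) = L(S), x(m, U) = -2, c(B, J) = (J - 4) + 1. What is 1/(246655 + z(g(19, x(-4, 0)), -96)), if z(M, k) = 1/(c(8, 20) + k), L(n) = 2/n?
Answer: 79/19485744 ≈ 4.0542e-6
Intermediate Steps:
c(B, J) = -3 + J (c(B, J) = (-4 + J) + 1 = -3 + J)
g(V, S) = 2/(3*S) (g(V, S) = (2/S)/3 = 2/(3*S))
z(M, k) = 1/(17 + k) (z(M, k) = 1/((-3 + 20) + k) = 1/(17 + k))
1/(246655 + z(g(19, x(-4, 0)), -96)) = 1/(246655 + 1/(17 - 96)) = 1/(246655 + 1/(-79)) = 1/(246655 - 1/79) = 1/(19485744/79) = 79/19485744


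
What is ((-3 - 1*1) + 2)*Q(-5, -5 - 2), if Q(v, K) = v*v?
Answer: -50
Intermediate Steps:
Q(v, K) = v²
((-3 - 1*1) + 2)*Q(-5, -5 - 2) = ((-3 - 1*1) + 2)*(-5)² = ((-3 - 1) + 2)*25 = (-4 + 2)*25 = -2*25 = -50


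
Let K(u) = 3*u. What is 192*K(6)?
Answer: 3456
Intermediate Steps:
192*K(6) = 192*(3*6) = 192*18 = 3456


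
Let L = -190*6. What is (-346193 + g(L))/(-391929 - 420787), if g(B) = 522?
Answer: 345671/812716 ≈ 0.42533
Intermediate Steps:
L = -1140 (L = -38*30 = -1140)
(-346193 + g(L))/(-391929 - 420787) = (-346193 + 522)/(-391929 - 420787) = -345671/(-812716) = -345671*(-1/812716) = 345671/812716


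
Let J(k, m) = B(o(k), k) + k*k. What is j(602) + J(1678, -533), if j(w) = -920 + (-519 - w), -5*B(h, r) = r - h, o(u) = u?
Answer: 2813643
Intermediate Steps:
B(h, r) = -r/5 + h/5 (B(h, r) = -(r - h)/5 = -r/5 + h/5)
J(k, m) = k**2 (J(k, m) = (-k/5 + k/5) + k*k = 0 + k**2 = k**2)
j(w) = -1439 - w
j(602) + J(1678, -533) = (-1439 - 1*602) + 1678**2 = (-1439 - 602) + 2815684 = -2041 + 2815684 = 2813643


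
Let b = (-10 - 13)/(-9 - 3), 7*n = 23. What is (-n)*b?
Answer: -529/84 ≈ -6.2976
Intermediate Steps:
n = 23/7 (n = (⅐)*23 = 23/7 ≈ 3.2857)
b = 23/12 (b = -23/(-12) = -23*(-1/12) = 23/12 ≈ 1.9167)
(-n)*b = -1*23/7*(23/12) = -23/7*23/12 = -529/84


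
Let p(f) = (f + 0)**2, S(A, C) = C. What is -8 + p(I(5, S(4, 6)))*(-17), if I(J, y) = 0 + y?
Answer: -620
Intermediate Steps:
I(J, y) = y
p(f) = f**2
-8 + p(I(5, S(4, 6)))*(-17) = -8 + 6**2*(-17) = -8 + 36*(-17) = -8 - 612 = -620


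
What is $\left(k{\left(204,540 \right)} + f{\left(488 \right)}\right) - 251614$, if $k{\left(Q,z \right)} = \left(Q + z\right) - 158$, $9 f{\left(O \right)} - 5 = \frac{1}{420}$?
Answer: $- \frac{948883739}{3780} \approx -2.5103 \cdot 10^{5}$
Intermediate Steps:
$f{\left(O \right)} = \frac{2101}{3780}$ ($f{\left(O \right)} = \frac{5}{9} + \frac{1}{9 \cdot 420} = \frac{5}{9} + \frac{1}{9} \cdot \frac{1}{420} = \frac{5}{9} + \frac{1}{3780} = \frac{2101}{3780}$)
$k{\left(Q,z \right)} = -158 + Q + z$
$\left(k{\left(204,540 \right)} + f{\left(488 \right)}\right) - 251614 = \left(\left(-158 + 204 + 540\right) + \frac{2101}{3780}\right) - 251614 = \left(586 + \frac{2101}{3780}\right) - 251614 = \frac{2217181}{3780} - 251614 = - \frac{948883739}{3780}$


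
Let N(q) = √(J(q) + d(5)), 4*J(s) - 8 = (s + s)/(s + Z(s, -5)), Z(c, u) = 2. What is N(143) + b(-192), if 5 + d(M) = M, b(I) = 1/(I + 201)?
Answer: ⅑ + √209670/290 ≈ 1.6901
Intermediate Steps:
b(I) = 1/(201 + I)
d(M) = -5 + M
J(s) = 2 + s/(2*(2 + s)) (J(s) = 2 + ((s + s)/(s + 2))/4 = 2 + ((2*s)/(2 + s))/4 = 2 + (2*s/(2 + s))/4 = 2 + s/(2*(2 + s)))
N(q) = √2*√((8 + 5*q)/(2 + q))/2 (N(q) = √((8 + 5*q)/(2*(2 + q)) + (-5 + 5)) = √((8 + 5*q)/(2*(2 + q)) + 0) = √((8 + 5*q)/(2*(2 + q))) = √2*√((8 + 5*q)/(2 + q))/2)
N(143) + b(-192) = √2*√((8 + 5*143)/(2 + 143))/2 + 1/(201 - 192) = √2*√((8 + 715)/145)/2 + 1/9 = √2*√((1/145)*723)/2 + ⅑ = √2*√(723/145)/2 + ⅑ = √2*(√104835/145)/2 + ⅑ = √209670/290 + ⅑ = ⅑ + √209670/290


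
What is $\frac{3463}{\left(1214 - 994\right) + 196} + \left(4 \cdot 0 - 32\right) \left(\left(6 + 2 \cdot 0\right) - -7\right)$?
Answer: $- \frac{169593}{416} \approx -407.68$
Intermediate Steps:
$\frac{3463}{\left(1214 - 994\right) + 196} + \left(4 \cdot 0 - 32\right) \left(\left(6 + 2 \cdot 0\right) - -7\right) = \frac{3463}{220 + 196} + \left(0 - 32\right) \left(\left(6 + 0\right) + 7\right) = \frac{3463}{416} - 32 \left(6 + 7\right) = 3463 \cdot \frac{1}{416} - 416 = \frac{3463}{416} - 416 = - \frac{169593}{416}$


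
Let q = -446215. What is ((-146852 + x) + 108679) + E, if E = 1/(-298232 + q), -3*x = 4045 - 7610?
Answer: -9177708049/248149 ≈ -36985.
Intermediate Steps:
x = 3565/3 (x = -(4045 - 7610)/3 = -⅓*(-3565) = 3565/3 ≈ 1188.3)
E = -1/744447 (E = 1/(-298232 - 446215) = 1/(-744447) = -1/744447 ≈ -1.3433e-6)
((-146852 + x) + 108679) + E = ((-146852 + 3565/3) + 108679) - 1/744447 = (-436991/3 + 108679) - 1/744447 = -110954/3 - 1/744447 = -9177708049/248149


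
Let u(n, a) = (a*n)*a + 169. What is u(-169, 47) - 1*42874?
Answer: -416026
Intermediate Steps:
u(n, a) = 169 + n*a² (u(n, a) = n*a² + 169 = 169 + n*a²)
u(-169, 47) - 1*42874 = (169 - 169*47²) - 1*42874 = (169 - 169*2209) - 42874 = (169 - 373321) - 42874 = -373152 - 42874 = -416026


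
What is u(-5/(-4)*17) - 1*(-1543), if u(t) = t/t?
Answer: 1544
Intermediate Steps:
u(t) = 1
u(-5/(-4)*17) - 1*(-1543) = 1 - 1*(-1543) = 1 + 1543 = 1544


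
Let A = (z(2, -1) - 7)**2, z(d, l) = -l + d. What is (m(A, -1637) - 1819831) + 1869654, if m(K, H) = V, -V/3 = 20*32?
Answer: 47903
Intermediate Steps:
z(d, l) = d - l
A = 16 (A = ((2 - 1*(-1)) - 7)**2 = ((2 + 1) - 7)**2 = (3 - 7)**2 = (-4)**2 = 16)
V = -1920 (V = -60*32 = -3*640 = -1920)
m(K, H) = -1920
(m(A, -1637) - 1819831) + 1869654 = (-1920 - 1819831) + 1869654 = -1821751 + 1869654 = 47903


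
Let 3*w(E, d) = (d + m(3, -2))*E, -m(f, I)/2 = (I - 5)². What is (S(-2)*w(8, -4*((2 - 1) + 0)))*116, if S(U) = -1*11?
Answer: 347072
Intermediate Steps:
S(U) = -11
m(f, I) = -2*(-5 + I)² (m(f, I) = -2*(I - 5)² = -2*(-5 + I)²)
w(E, d) = E*(-98 + d)/3 (w(E, d) = ((d - 2*(-5 - 2)²)*E)/3 = ((d - 2*(-7)²)*E)/3 = ((d - 2*49)*E)/3 = ((d - 98)*E)/3 = ((-98 + d)*E)/3 = (E*(-98 + d))/3 = E*(-98 + d)/3)
(S(-2)*w(8, -4*((2 - 1) + 0)))*116 = -11*8*(-98 - 4*((2 - 1) + 0))/3*116 = -11*8*(-98 - 4*(1 + 0))/3*116 = -11*8*(-98 - 4*1)/3*116 = -11*8*(-98 - 4)/3*116 = -11*8*(-102)/3*116 = -11*(-272)*116 = 2992*116 = 347072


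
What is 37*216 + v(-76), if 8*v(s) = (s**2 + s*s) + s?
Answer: 18853/2 ≈ 9426.5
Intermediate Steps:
v(s) = s**2/4 + s/8 (v(s) = ((s**2 + s*s) + s)/8 = ((s**2 + s**2) + s)/8 = (2*s**2 + s)/8 = (s + 2*s**2)/8 = s**2/4 + s/8)
37*216 + v(-76) = 37*216 + (1/8)*(-76)*(1 + 2*(-76)) = 7992 + (1/8)*(-76)*(1 - 152) = 7992 + (1/8)*(-76)*(-151) = 7992 + 2869/2 = 18853/2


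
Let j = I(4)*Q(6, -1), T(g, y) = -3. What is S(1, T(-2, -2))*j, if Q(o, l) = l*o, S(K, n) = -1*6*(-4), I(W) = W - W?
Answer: 0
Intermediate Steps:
I(W) = 0
S(K, n) = 24 (S(K, n) = -6*(-4) = 24)
j = 0 (j = 0*(-1*6) = 0*(-6) = 0)
S(1, T(-2, -2))*j = 24*0 = 0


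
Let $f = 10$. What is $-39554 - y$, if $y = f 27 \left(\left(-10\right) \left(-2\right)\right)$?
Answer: $-44954$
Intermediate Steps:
$y = 5400$ ($y = 10 \cdot 27 \left(\left(-10\right) \left(-2\right)\right) = 270 \cdot 20 = 5400$)
$-39554 - y = -39554 - 5400 = -44954$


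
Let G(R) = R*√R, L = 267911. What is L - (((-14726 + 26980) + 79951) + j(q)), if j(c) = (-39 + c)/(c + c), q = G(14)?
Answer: 351411/2 + 39*√14/392 ≈ 1.7571e+5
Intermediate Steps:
G(R) = R^(3/2)
q = 14*√14 (q = 14^(3/2) = 14*√14 ≈ 52.383)
j(c) = (-39 + c)/(2*c) (j(c) = (-39 + c)/((2*c)) = (-39 + c)*(1/(2*c)) = (-39 + c)/(2*c))
L - (((-14726 + 26980) + 79951) + j(q)) = 267911 - (((-14726 + 26980) + 79951) + (-39 + 14*√14)/(2*((14*√14)))) = 267911 - ((12254 + 79951) + (√14/196)*(-39 + 14*√14)/2) = 267911 - (92205 + √14*(-39 + 14*√14)/392) = 267911 + (-92205 - √14*(-39 + 14*√14)/392) = 175706 - √14*(-39 + 14*√14)/392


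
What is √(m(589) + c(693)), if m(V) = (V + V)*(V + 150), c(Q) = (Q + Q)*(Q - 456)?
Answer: 4*√74939 ≈ 1095.0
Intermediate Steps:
c(Q) = 2*Q*(-456 + Q) (c(Q) = (2*Q)*(-456 + Q) = 2*Q*(-456 + Q))
m(V) = 2*V*(150 + V) (m(V) = (2*V)*(150 + V) = 2*V*(150 + V))
√(m(589) + c(693)) = √(2*589*(150 + 589) + 2*693*(-456 + 693)) = √(2*589*739 + 2*693*237) = √(870542 + 328482) = √1199024 = 4*√74939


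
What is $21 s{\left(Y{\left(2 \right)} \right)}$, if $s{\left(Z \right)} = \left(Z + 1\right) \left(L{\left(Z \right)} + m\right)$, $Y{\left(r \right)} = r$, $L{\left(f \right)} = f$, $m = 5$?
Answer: $441$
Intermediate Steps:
$s{\left(Z \right)} = \left(1 + Z\right) \left(5 + Z\right)$ ($s{\left(Z \right)} = \left(Z + 1\right) \left(Z + 5\right) = \left(1 + Z\right) \left(5 + Z\right)$)
$21 s{\left(Y{\left(2 \right)} \right)} = 21 \left(5 + 2^{2} + 6 \cdot 2\right) = 21 \left(5 + 4 + 12\right) = 21 \cdot 21 = 441$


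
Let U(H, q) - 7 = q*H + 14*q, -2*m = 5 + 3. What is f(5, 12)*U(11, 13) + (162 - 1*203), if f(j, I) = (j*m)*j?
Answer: -33241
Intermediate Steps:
m = -4 (m = -(5 + 3)/2 = -½*8 = -4)
U(H, q) = 7 + 14*q + H*q (U(H, q) = 7 + (q*H + 14*q) = 7 + (H*q + 14*q) = 7 + (14*q + H*q) = 7 + 14*q + H*q)
f(j, I) = -4*j² (f(j, I) = (j*(-4))*j = (-4*j)*j = -4*j²)
f(5, 12)*U(11, 13) + (162 - 1*203) = (-4*5²)*(7 + 14*13 + 11*13) + (162 - 1*203) = (-4*25)*(7 + 182 + 143) + (162 - 203) = -100*332 - 41 = -33200 - 41 = -33241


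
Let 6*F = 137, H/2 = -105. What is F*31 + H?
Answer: 2987/6 ≈ 497.83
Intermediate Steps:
H = -210 (H = 2*(-105) = -210)
F = 137/6 (F = (⅙)*137 = 137/6 ≈ 22.833)
F*31 + H = (137/6)*31 - 210 = 4247/6 - 210 = 2987/6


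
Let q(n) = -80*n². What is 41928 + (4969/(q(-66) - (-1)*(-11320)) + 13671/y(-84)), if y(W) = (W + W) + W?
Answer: 15066170281/359800 ≈ 41874.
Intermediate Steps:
y(W) = 3*W (y(W) = 2*W + W = 3*W)
41928 + (4969/(q(-66) - (-1)*(-11320)) + 13671/y(-84)) = 41928 + (4969/(-80*(-66)² - (-1)*(-11320)) + 13671/((3*(-84)))) = 41928 + (4969/(-80*4356 - 1*11320) + 13671/(-252)) = 41928 + (4969/(-348480 - 11320) + 13671*(-1/252)) = 41928 + (4969/(-359800) - 217/4) = 41928 + (4969*(-1/359800) - 217/4) = 41928 + (-4969/359800 - 217/4) = 41928 - 19524119/359800 = 15066170281/359800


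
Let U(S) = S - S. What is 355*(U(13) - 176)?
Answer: -62480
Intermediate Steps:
U(S) = 0
355*(U(13) - 176) = 355*(0 - 176) = 355*(-176) = -62480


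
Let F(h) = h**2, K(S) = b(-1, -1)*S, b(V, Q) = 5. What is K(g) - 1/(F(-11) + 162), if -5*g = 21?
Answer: -5944/283 ≈ -21.004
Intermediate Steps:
g = -21/5 (g = -1/5*21 = -21/5 ≈ -4.2000)
K(S) = 5*S
K(g) - 1/(F(-11) + 162) = 5*(-21/5) - 1/((-11)**2 + 162) = -21 - 1/(121 + 162) = -21 - 1/283 = -5944/283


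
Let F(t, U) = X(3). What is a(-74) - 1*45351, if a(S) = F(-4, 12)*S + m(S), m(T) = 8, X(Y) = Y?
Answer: -45565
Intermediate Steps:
F(t, U) = 3
a(S) = 8 + 3*S (a(S) = 3*S + 8 = 8 + 3*S)
a(-74) - 1*45351 = (8 + 3*(-74)) - 1*45351 = (8 - 222) - 45351 = -214 - 45351 = -45565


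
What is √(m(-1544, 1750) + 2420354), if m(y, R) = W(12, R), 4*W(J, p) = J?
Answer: √2420357 ≈ 1555.8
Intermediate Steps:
W(J, p) = J/4
m(y, R) = 3 (m(y, R) = (¼)*12 = 3)
√(m(-1544, 1750) + 2420354) = √(3 + 2420354) = √2420357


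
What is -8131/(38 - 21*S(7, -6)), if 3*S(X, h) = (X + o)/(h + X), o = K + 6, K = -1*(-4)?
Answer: 8131/81 ≈ 100.38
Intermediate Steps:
K = 4
o = 10 (o = 4 + 6 = 10)
S(X, h) = (10 + X)/(3*(X + h)) (S(X, h) = ((X + 10)/(h + X))/3 = ((10 + X)/(X + h))/3 = (10 + X)/(3*(X + h)))
-8131/(38 - 21*S(7, -6)) = -8131/(38 - 7*(10 + 7)/(7 - 6)) = -8131/(38 - 7*17/1) = -8131/(38 - 7*17) = -8131/(38 - 21*17/3) = -8131/(38 - 119) = -8131/(-81) = -8131*(-1/81) = 8131/81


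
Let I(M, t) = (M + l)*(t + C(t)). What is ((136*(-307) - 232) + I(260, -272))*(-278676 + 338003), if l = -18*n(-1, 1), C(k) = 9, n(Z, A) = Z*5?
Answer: -7951835118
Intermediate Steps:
n(Z, A) = 5*Z
l = 90 (l = -90*(-1) = -18*(-5) = 90)
I(M, t) = (9 + t)*(90 + M) (I(M, t) = (M + 90)*(t + 9) = (90 + M)*(9 + t) = (9 + t)*(90 + M))
((136*(-307) - 232) + I(260, -272))*(-278676 + 338003) = ((136*(-307) - 232) + (810 + 9*260 + 90*(-272) + 260*(-272)))*(-278676 + 338003) = ((-41752 - 232) + (810 + 2340 - 24480 - 70720))*59327 = (-41984 - 92050)*59327 = -134034*59327 = -7951835118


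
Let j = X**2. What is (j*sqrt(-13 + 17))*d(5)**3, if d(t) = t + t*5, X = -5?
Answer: 1350000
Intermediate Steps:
j = 25 (j = (-5)**2 = 25)
d(t) = 6*t (d(t) = t + 5*t = 6*t)
(j*sqrt(-13 + 17))*d(5)**3 = (25*sqrt(-13 + 17))*(6*5)**3 = (25*sqrt(4))*30**3 = (25*2)*27000 = 50*27000 = 1350000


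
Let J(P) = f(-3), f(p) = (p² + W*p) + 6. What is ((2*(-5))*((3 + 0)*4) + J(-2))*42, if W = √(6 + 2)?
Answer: -4410 - 252*√2 ≈ -4766.4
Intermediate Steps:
W = 2*√2 (W = √8 = 2*√2 ≈ 2.8284)
f(p) = 6 + p² + 2*p*√2 (f(p) = (p² + (2*√2)*p) + 6 = (p² + 2*p*√2) + 6 = 6 + p² + 2*p*√2)
J(P) = 15 - 6*√2 (J(P) = 6 + (-3)² + 2*(-3)*√2 = 6 + 9 - 6*√2 = 15 - 6*√2)
((2*(-5))*((3 + 0)*4) + J(-2))*42 = ((2*(-5))*((3 + 0)*4) + (15 - 6*√2))*42 = (-30*4 + (15 - 6*√2))*42 = (-10*12 + (15 - 6*√2))*42 = (-120 + (15 - 6*√2))*42 = (-105 - 6*√2)*42 = -4410 - 252*√2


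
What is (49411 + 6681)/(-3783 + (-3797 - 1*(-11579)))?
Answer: 56092/3999 ≈ 14.027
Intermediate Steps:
(49411 + 6681)/(-3783 + (-3797 - 1*(-11579))) = 56092/(-3783 + (-3797 + 11579)) = 56092/(-3783 + 7782) = 56092/3999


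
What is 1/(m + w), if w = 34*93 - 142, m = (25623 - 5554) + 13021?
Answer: 1/36110 ≈ 2.7693e-5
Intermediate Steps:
m = 33090 (m = 20069 + 13021 = 33090)
w = 3020 (w = 3162 - 142 = 3020)
1/(m + w) = 1/(33090 + 3020) = 1/36110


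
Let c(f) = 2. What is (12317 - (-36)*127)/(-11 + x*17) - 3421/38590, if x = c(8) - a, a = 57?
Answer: -163745694/9126535 ≈ -17.942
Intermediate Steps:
x = -55 (x = 2 - 1*57 = 2 - 57 = -55)
(12317 - (-36)*127)/(-11 + x*17) - 3421/38590 = (12317 - (-36)*127)/(-11 - 55*17) - 3421/38590 = (12317 - 1*(-4572))/(-11 - 935) - 3421*1/38590 = (12317 + 4572)/(-946) - 3421/38590 = 16889*(-1/946) - 3421/38590 = -16889/946 - 3421/38590 = -163745694/9126535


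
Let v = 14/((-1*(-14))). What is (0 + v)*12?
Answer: 12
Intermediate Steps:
v = 1 (v = 14/14 = 14*(1/14) = 1)
(0 + v)*12 = (0 + 1)*12 = 1*12 = 12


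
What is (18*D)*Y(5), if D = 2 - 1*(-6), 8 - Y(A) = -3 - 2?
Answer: 1872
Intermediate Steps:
Y(A) = 13 (Y(A) = 8 - (-3 - 2) = 8 - 1*(-5) = 8 + 5 = 13)
D = 8 (D = 2 + 6 = 8)
(18*D)*Y(5) = (18*8)*13 = 144*13 = 1872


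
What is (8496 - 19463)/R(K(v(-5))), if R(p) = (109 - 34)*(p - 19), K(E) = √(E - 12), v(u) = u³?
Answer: 208373/37350 + 10967*I*√137/37350 ≈ 5.5789 + 3.4368*I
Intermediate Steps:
K(E) = √(-12 + E)
R(p) = -1425 + 75*p (R(p) = 75*(-19 + p) = -1425 + 75*p)
(8496 - 19463)/R(K(v(-5))) = (8496 - 19463)/(-1425 + 75*√(-12 + (-5)³)) = -10967/(-1425 + 75*√(-12 - 125)) = -10967/(-1425 + 75*√(-137)) = -10967/(-1425 + 75*(I*√137)) = -10967/(-1425 + 75*I*√137)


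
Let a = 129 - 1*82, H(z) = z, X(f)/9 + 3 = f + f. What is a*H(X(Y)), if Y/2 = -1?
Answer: -2961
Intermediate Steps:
Y = -2 (Y = 2*(-1) = -2)
X(f) = -27 + 18*f (X(f) = -27 + 9*(f + f) = -27 + 9*(2*f) = -27 + 18*f)
a = 47 (a = 129 - 82 = 47)
a*H(X(Y)) = 47*(-27 + 18*(-2)) = 47*(-27 - 36) = 47*(-63) = -2961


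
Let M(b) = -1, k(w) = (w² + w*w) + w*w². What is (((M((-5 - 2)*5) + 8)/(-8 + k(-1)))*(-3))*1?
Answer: 3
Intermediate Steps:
k(w) = w³ + 2*w² (k(w) = (w² + w²) + w³ = 2*w² + w³ = w³ + 2*w²)
(((M((-5 - 2)*5) + 8)/(-8 + k(-1)))*(-3))*1 = (((-1 + 8)/(-8 + (-1)²*(2 - 1)))*(-3))*1 = ((7/(-8 + 1*1))*(-3))*1 = ((7/(-8 + 1))*(-3))*1 = ((7/(-7))*(-3))*1 = ((7*(-⅐))*(-3))*1 = -1*(-3)*1 = 3*1 = 3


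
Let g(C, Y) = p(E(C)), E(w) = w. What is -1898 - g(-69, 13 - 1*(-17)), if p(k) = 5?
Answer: -1903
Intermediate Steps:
g(C, Y) = 5
-1898 - g(-69, 13 - 1*(-17)) = -1898 - 1*5 = -1898 - 5 = -1903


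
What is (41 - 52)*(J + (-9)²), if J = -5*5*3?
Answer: -66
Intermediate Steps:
J = -75 (J = -25*3 = -75)
(41 - 52)*(J + (-9)²) = (41 - 52)*(-75 + (-9)²) = -11*(-75 + 81) = -11*6 = -66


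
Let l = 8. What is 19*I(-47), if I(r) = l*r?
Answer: -7144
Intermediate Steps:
I(r) = 8*r
19*I(-47) = 19*(8*(-47)) = 19*(-376) = -7144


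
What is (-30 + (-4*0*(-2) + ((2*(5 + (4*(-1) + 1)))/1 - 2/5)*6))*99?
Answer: -4158/5 ≈ -831.60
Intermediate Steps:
(-30 + (-4*0*(-2) + ((2*(5 + (4*(-1) + 1)))/1 - 2/5)*6))*99 = (-30 + (0*(-2) + ((2*(5 + (-4 + 1)))*1 - 2*1/5)*6))*99 = (-30 + (0 + ((2*(5 - 3))*1 - 2/5)*6))*99 = (-30 + (0 + ((2*2)*1 - 2/5)*6))*99 = (-30 + (0 + (4*1 - 2/5)*6))*99 = (-30 + (0 + (4 - 2/5)*6))*99 = (-30 + (0 + (18/5)*6))*99 = (-30 + (0 + 108/5))*99 = (-30 + 108/5)*99 = -42/5*99 = -4158/5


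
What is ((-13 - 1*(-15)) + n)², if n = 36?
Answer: 1444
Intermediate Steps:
((-13 - 1*(-15)) + n)² = ((-13 - 1*(-15)) + 36)² = ((-13 + 15) + 36)² = (2 + 36)² = 38² = 1444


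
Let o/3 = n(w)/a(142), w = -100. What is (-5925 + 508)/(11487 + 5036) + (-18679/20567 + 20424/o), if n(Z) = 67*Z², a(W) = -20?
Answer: -4096261333282/2846064030875 ≈ -1.4393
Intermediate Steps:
o = -100500 (o = 3*((67*(-100)²)/(-20)) = 3*((67*10000)*(-1/20)) = 3*(670000*(-1/20)) = 3*(-33500) = -100500)
(-5925 + 508)/(11487 + 5036) + (-18679/20567 + 20424/o) = (-5925 + 508)/(11487 + 5036) + (-18679/20567 + 20424/(-100500)) = -5417/16523 + (-18679*1/20567 + 20424*(-1/100500)) = -5417*1/16523 + (-18679/20567 - 1702/8375) = -5417/16523 - 191441659/172248625 = -4096261333282/2846064030875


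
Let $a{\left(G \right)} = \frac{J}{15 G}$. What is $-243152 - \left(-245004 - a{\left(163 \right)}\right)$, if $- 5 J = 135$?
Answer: $\frac{1509371}{815} \approx 1852.0$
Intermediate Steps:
$J = -27$ ($J = \left(- \frac{1}{5}\right) 135 = -27$)
$a{\left(G \right)} = - \frac{9}{5 G}$ ($a{\left(G \right)} = - \frac{27}{15 G} = - 27 \frac{1}{15 G} = - \frac{9}{5 G}$)
$-243152 - \left(-245004 - a{\left(163 \right)}\right) = -243152 - \left(-245004 + \frac{9}{815}\right) = -243152 + \left(\left(\left(- \frac{9}{5}\right) \frac{1}{163} + 109959\right) + 135045\right) = -243152 + \left(\left(- \frac{9}{815} + 109959\right) + 135045\right) = -243152 + \left(\frac{89616576}{815} + 135045\right) = -243152 + \frac{199678251}{815} = \frac{1509371}{815}$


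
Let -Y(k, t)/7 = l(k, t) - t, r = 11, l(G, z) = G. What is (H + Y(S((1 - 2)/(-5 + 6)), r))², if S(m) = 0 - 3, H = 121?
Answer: 47961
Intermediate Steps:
S(m) = -3
Y(k, t) = -7*k + 7*t (Y(k, t) = -7*(k - t) = -7*k + 7*t)
(H + Y(S((1 - 2)/(-5 + 6)), r))² = (121 + (-7*(-3) + 7*11))² = (121 + (21 + 77))² = (121 + 98)² = 219² = 47961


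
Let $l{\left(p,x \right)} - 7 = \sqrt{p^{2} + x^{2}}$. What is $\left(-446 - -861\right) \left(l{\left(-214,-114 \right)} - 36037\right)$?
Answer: $-14952450 + 830 \sqrt{14698} \approx -1.4852 \cdot 10^{7}$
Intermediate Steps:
$l{\left(p,x \right)} = 7 + \sqrt{p^{2} + x^{2}}$
$\left(-446 - -861\right) \left(l{\left(-214,-114 \right)} - 36037\right) = \left(-446 - -861\right) \left(\left(7 + \sqrt{\left(-214\right)^{2} + \left(-114\right)^{2}}\right) - 36037\right) = \left(-446 + 861\right) \left(\left(7 + \sqrt{45796 + 12996}\right) - 36037\right) = 415 \left(\left(7 + \sqrt{58792}\right) - 36037\right) = 415 \left(\left(7 + 2 \sqrt{14698}\right) - 36037\right) = 415 \left(-36030 + 2 \sqrt{14698}\right) = -14952450 + 830 \sqrt{14698}$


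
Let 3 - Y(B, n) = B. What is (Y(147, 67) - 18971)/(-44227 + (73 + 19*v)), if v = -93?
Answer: 19115/45921 ≈ 0.41626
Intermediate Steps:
Y(B, n) = 3 - B
(Y(147, 67) - 18971)/(-44227 + (73 + 19*v)) = ((3 - 1*147) - 18971)/(-44227 + (73 + 19*(-93))) = ((3 - 147) - 18971)/(-44227 + (73 - 1767)) = (-144 - 18971)/(-44227 - 1694) = -19115/(-45921) = -19115*(-1/45921) = 19115/45921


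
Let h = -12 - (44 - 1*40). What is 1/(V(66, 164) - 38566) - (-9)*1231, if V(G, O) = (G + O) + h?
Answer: 424901807/38352 ≈ 11079.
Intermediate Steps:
h = -16 (h = -12 - (44 - 40) = -12 - 1*4 = -12 - 4 = -16)
V(G, O) = -16 + G + O (V(G, O) = (G + O) - 16 = -16 + G + O)
1/(V(66, 164) - 38566) - (-9)*1231 = 1/((-16 + 66 + 164) - 38566) - (-9)*1231 = 1/(214 - 38566) - 1*(-11079) = 1/(-38352) + 11079 = -1/38352 + 11079 = 424901807/38352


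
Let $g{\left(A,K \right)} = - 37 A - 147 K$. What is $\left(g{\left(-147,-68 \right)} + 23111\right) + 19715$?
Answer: $58261$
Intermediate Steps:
$g{\left(A,K \right)} = - 147 K - 37 A$
$\left(g{\left(-147,-68 \right)} + 23111\right) + 19715 = \left(\left(\left(-147\right) \left(-68\right) - -5439\right) + 23111\right) + 19715 = \left(\left(9996 + 5439\right) + 23111\right) + 19715 = \left(15435 + 23111\right) + 19715 = 38546 + 19715 = 58261$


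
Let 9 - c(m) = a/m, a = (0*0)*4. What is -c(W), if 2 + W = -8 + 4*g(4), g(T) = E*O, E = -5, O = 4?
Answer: -9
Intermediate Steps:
g(T) = -20 (g(T) = -5*4 = -20)
a = 0 (a = 0*4 = 0)
W = -90 (W = -2 + (-8 + 4*(-20)) = -2 + (-8 - 80) = -2 - 88 = -90)
c(m) = 9 (c(m) = 9 - 0/m = 9 - 1*0 = 9 + 0 = 9)
-c(W) = -1*9 = -9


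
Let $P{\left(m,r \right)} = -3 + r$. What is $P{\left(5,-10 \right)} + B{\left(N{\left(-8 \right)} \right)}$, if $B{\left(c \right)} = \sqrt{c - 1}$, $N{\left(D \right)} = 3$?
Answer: $-13 + \sqrt{2} \approx -11.586$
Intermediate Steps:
$B{\left(c \right)} = \sqrt{-1 + c}$
$P{\left(5,-10 \right)} + B{\left(N{\left(-8 \right)} \right)} = \left(-3 - 10\right) + \sqrt{-1 + 3} = -13 + \sqrt{2}$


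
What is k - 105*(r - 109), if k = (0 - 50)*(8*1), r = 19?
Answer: 9050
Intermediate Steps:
k = -400 (k = -50*8 = -400)
k - 105*(r - 109) = -400 - 105*(19 - 109) = -400 - 105*(-90) = -400 - 1*(-9450) = -400 + 9450 = 9050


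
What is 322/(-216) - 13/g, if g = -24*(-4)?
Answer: -1405/864 ≈ -1.6262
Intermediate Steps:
g = 96
322/(-216) - 13/g = 322/(-216) - 13/96 = 322*(-1/216) - 13*1/96 = -161/108 - 13/96 = -1405/864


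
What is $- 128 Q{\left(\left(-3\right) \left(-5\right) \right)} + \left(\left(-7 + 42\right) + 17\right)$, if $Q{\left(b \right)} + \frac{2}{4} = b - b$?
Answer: $116$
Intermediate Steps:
$Q{\left(b \right)} = - \frac{1}{2}$ ($Q{\left(b \right)} = - \frac{1}{2} + \left(b - b\right) = - \frac{1}{2} + 0 = - \frac{1}{2}$)
$- 128 Q{\left(\left(-3\right) \left(-5\right) \right)} + \left(\left(-7 + 42\right) + 17\right) = \left(-128\right) \left(- \frac{1}{2}\right) + \left(\left(-7 + 42\right) + 17\right) = 64 + \left(35 + 17\right) = 64 + 52 = 116$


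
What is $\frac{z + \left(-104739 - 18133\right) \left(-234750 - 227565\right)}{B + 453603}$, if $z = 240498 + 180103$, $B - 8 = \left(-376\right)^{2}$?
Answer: $\frac{56805989281}{594987} \approx 95474.0$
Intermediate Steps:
$B = 141384$ ($B = 8 + \left(-376\right)^{2} = 8 + 141376 = 141384$)
$z = 420601$
$\frac{z + \left(-104739 - 18133\right) \left(-234750 - 227565\right)}{B + 453603} = \frac{420601 + \left(-104739 - 18133\right) \left(-234750 - 227565\right)}{141384 + 453603} = \frac{420601 - -56805568680}{594987} = \left(420601 + 56805568680\right) \frac{1}{594987} = 56805989281 \cdot \frac{1}{594987} = \frac{56805989281}{594987}$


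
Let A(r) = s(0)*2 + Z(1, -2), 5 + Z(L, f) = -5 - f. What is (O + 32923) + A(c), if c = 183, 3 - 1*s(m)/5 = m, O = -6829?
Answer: 26116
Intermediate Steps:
Z(L, f) = -10 - f (Z(L, f) = -5 + (-5 - f) = -10 - f)
s(m) = 15 - 5*m
A(r) = 22 (A(r) = (15 - 5*0)*2 + (-10 - 1*(-2)) = (15 + 0)*2 + (-10 + 2) = 15*2 - 8 = 30 - 8 = 22)
(O + 32923) + A(c) = (-6829 + 32923) + 22 = 26094 + 22 = 26116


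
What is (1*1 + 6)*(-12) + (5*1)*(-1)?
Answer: -89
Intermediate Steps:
(1*1 + 6)*(-12) + (5*1)*(-1) = (1 + 6)*(-12) + 5*(-1) = 7*(-12) - 5 = -84 - 5 = -89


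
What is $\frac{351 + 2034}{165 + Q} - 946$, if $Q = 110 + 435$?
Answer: $- \frac{133855}{142} \approx -942.64$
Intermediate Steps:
$Q = 545$
$\frac{351 + 2034}{165 + Q} - 946 = \frac{351 + 2034}{165 + 545} - 946 = \frac{2385}{710} - 946 = 2385 \cdot \frac{1}{710} - 946 = \frac{477}{142} - 946 = - \frac{133855}{142}$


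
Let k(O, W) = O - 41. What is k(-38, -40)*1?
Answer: -79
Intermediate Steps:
k(O, W) = -41 + O
k(-38, -40)*1 = (-41 - 38)*1 = -79*1 = -79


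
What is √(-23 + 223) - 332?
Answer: -332 + 10*√2 ≈ -317.86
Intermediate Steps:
√(-23 + 223) - 332 = √200 - 332 = 10*√2 - 332 = -332 + 10*√2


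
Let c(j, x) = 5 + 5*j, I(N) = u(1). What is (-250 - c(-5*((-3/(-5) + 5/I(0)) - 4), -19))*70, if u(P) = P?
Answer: -15050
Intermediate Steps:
I(N) = 1
(-250 - c(-5*((-3/(-5) + 5/I(0)) - 4), -19))*70 = (-250 - (5 + 5*(-5*((-3/(-5) + 5/1) - 4))))*70 = (-250 - (5 + 5*(-5*((-3*(-1/5) + 5*1) - 4))))*70 = (-250 - (5 + 5*(-5*((3/5 + 5) - 4))))*70 = (-250 - (5 + 5*(-5*(28/5 - 4))))*70 = (-250 - (5 + 5*(-5*8/5)))*70 = (-250 - (5 + 5*(-8)))*70 = (-250 - (5 - 40))*70 = (-250 - 1*(-35))*70 = (-250 + 35)*70 = -215*70 = -15050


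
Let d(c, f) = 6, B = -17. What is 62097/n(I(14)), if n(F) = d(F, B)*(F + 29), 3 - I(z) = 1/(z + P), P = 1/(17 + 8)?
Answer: 1037907/3202 ≈ 324.14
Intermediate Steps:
P = 1/25 ≈ 0.040000
I(z) = 3 - 1/(1/25 + z) (I(z) = 3 - 1/(z + 1/25) = 3 - 1/(1/25 + z))
n(F) = 174 + 6*F (n(F) = 6*(F + 29) = 6*(29 + F) = 174 + 6*F)
62097/n(I(14)) = 62097/(174 + 6*((-22 + 75*14)/(1 + 25*14))) = 62097/(174 + 6*((-22 + 1050)/(1 + 350))) = 62097/(174 + 6*(1028/351)) = 62097/(174 + 2056/117) = 62097/(22414/117) = 62097*(117/22414) = 1037907/3202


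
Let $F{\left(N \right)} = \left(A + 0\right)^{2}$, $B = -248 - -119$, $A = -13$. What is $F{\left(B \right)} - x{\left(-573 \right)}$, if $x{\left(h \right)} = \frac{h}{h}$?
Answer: $168$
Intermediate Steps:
$B = -129$ ($B = -248 + 119 = -129$)
$F{\left(N \right)} = 169$ ($F{\left(N \right)} = \left(-13 + 0\right)^{2} = \left(-13\right)^{2} = 169$)
$x{\left(h \right)} = 1$
$F{\left(B \right)} - x{\left(-573 \right)} = 169 - 1 = 168$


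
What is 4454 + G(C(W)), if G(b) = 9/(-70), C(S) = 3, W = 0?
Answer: 311771/70 ≈ 4453.9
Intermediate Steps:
G(b) = -9/70 (G(b) = 9*(-1/70) = -9/70)
4454 + G(C(W)) = 4454 - 9/70 = 311771/70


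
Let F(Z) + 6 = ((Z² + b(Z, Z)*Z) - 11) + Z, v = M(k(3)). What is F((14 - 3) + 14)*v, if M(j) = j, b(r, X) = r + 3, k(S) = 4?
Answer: 5332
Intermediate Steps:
b(r, X) = 3 + r
v = 4
F(Z) = -17 + Z + Z² + Z*(3 + Z) (F(Z) = -6 + (((Z² + (3 + Z)*Z) - 11) + Z) = -6 + (((Z² + Z*(3 + Z)) - 11) + Z) = -6 + ((-11 + Z² + Z*(3 + Z)) + Z) = -6 + (-11 + Z + Z² + Z*(3 + Z)) = -17 + Z + Z² + Z*(3 + Z))
F((14 - 3) + 14)*v = (-17 + 2*((14 - 3) + 14)² + 4*((14 - 3) + 14))*4 = (-17 + 2*(11 + 14)² + 4*(11 + 14))*4 = (-17 + 2*25² + 4*25)*4 = (-17 + 2*625 + 100)*4 = (-17 + 1250 + 100)*4 = 1333*4 = 5332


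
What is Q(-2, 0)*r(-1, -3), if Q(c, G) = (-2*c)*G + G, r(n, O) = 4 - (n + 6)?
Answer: 0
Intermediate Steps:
r(n, O) = -2 - n (r(n, O) = 4 - (6 + n) = 4 + (-6 - n) = -2 - n)
Q(c, G) = G - 2*G*c (Q(c, G) = -2*G*c + G = G - 2*G*c)
Q(-2, 0)*r(-1, -3) = (0*(1 - 2*(-2)))*(-2 - 1*(-1)) = (0*(1 + 4))*(-2 + 1) = (0*5)*(-1) = 0*(-1) = 0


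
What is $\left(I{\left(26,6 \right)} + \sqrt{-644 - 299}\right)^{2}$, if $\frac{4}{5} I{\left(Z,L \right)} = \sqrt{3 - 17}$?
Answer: $- \frac{7719}{8} - \frac{5 \sqrt{13202}}{2} \approx -1252.1$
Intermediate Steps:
$I{\left(Z,L \right)} = \frac{5 i \sqrt{14}}{4}$ ($I{\left(Z,L \right)} = \frac{5 \sqrt{3 - 17}}{4} = \frac{5 \sqrt{-14}}{4} = \frac{5 i \sqrt{14}}{4}$)
$\left(I{\left(26,6 \right)} + \sqrt{-644 - 299}\right)^{2} = \left(\frac{5 i \sqrt{14}}{4} + \sqrt{-644 - 299}\right)^{2} = \left(\frac{5 i \sqrt{14}}{4} + \sqrt{-943}\right)^{2} = \left(\frac{5 i \sqrt{14}}{4} + i \sqrt{943}\right)^{2} = \left(i \sqrt{943} + \frac{5 i \sqrt{14}}{4}\right)^{2}$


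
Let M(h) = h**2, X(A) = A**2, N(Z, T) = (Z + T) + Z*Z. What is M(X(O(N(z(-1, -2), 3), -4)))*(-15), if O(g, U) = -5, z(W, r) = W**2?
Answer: -9375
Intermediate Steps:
N(Z, T) = T + Z + Z**2 (N(Z, T) = (T + Z) + Z**2 = T + Z + Z**2)
M(X(O(N(z(-1, -2), 3), -4)))*(-15) = ((-5)**2)**2*(-15) = 25**2*(-15) = 625*(-15) = -9375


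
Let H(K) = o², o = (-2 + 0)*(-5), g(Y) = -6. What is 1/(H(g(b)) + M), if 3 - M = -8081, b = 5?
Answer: 1/8184 ≈ 0.00012219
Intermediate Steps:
o = 10 (o = -2*(-5) = 10)
M = 8084 (M = 3 - 1*(-8081) = 3 + 8081 = 8084)
H(K) = 100 (H(K) = 10² = 100)
1/(H(g(b)) + M) = 1/(100 + 8084) = 1/8184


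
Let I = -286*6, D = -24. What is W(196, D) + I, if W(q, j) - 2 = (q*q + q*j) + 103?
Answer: 32101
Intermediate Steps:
W(q, j) = 105 + q² + j*q (W(q, j) = 2 + ((q*q + q*j) + 103) = 2 + ((q² + j*q) + 103) = 2 + (103 + q² + j*q) = 105 + q² + j*q)
I = -1716
W(196, D) + I = (105 + 196² - 24*196) - 1716 = (105 + 38416 - 4704) - 1716 = 33817 - 1716 = 32101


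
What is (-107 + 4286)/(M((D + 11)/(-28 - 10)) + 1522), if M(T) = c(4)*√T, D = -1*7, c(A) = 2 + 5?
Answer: 20141387/7335549 - 9751*I*√38/14671098 ≈ 2.7457 - 0.0040971*I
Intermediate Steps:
c(A) = 7
D = -7
M(T) = 7*√T
(-107 + 4286)/(M((D + 11)/(-28 - 10)) + 1522) = (-107 + 4286)/(7*√((-7 + 11)/(-28 - 10)) + 1522) = 4179/(7*√(4/(-38)) + 1522) = 4179/(7*√(4*(-1/38)) + 1522) = 4179/(7*√(-2/19) + 1522) = 4179/(7*(I*√38/19) + 1522) = 4179/(7*I*√38/19 + 1522) = 4179/(1522 + 7*I*√38/19)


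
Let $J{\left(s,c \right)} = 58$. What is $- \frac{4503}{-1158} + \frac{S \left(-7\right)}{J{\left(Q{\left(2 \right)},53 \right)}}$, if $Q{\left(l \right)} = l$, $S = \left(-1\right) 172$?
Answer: $\frac{275901}{11194} \approx 24.647$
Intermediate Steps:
$S = -172$
$- \frac{4503}{-1158} + \frac{S \left(-7\right)}{J{\left(Q{\left(2 \right)},53 \right)}} = - \frac{4503}{-1158} + \frac{\left(-172\right) \left(-7\right)}{58} = \left(-4503\right) \left(- \frac{1}{1158}\right) + 1204 \cdot \frac{1}{58} = \frac{1501}{386} + \frac{602}{29} = \frac{275901}{11194}$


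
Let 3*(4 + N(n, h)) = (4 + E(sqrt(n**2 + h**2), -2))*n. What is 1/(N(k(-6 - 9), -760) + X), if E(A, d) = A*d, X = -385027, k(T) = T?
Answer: -385051/148206490101 - 50*sqrt(23113)/148206490101 ≈ -2.6494e-6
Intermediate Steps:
N(n, h) = -4 + n*(4 - 2*sqrt(h**2 + n**2))/3 (N(n, h) = -4 + ((4 + sqrt(n**2 + h**2)*(-2))*n)/3 = -4 + ((4 + sqrt(h**2 + n**2)*(-2))*n)/3 = -4 + ((4 - 2*sqrt(h**2 + n**2))*n)/3 = -4 + (n*(4 - 2*sqrt(h**2 + n**2)))/3 = -4 + n*(4 - 2*sqrt(h**2 + n**2))/3)
1/(N(k(-6 - 9), -760) + X) = 1/((-4 + 4*(-6 - 9)/3 - 2*(-6 - 9)*sqrt((-760)**2 + (-6 - 9)**2)/3) - 385027) = 1/((-4 + (4/3)*(-15) - 2/3*(-15)*sqrt(577600 + (-15)**2)) - 385027) = 1/((-4 - 20 - 2/3*(-15)*sqrt(577600 + 225)) - 385027) = 1/((-4 - 20 - 2/3*(-15)*sqrt(577825)) - 385027) = 1/((-4 - 20 - 2/3*(-15)*5*sqrt(23113)) - 385027) = 1/((-4 - 20 + 50*sqrt(23113)) - 385027) = 1/((-24 + 50*sqrt(23113)) - 385027) = 1/(-385051 + 50*sqrt(23113))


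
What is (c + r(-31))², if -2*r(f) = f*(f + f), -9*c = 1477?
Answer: 102535876/81 ≈ 1.2659e+6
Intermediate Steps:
c = -1477/9 (c = -⅑*1477 = -1477/9 ≈ -164.11)
r(f) = -f² (r(f) = -f*(f + f)/2 = -f*2*f/2 = -f²)
(c + r(-31))² = (-1477/9 - 1*(-31)²)² = (-1477/9 - 1*961)² = (-1477/9 - 961)² = (-10126/9)² = 102535876/81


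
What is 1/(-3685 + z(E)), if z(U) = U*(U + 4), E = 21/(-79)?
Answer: -6241/23004280 ≈ -0.00027130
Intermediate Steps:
E = -21/79 (E = 21*(-1/79) = -21/79 ≈ -0.26582)
z(U) = U*(4 + U)
1/(-3685 + z(E)) = 1/(-3685 - 21*(4 - 21/79)/79) = 1/(-3685 - 21/79*295/79) = 1/(-3685 - 6195/6241) = 1/(-23004280/6241) = -6241/23004280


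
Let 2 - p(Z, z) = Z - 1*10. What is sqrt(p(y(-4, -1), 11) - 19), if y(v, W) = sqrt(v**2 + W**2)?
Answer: sqrt(-7 - sqrt(17)) ≈ 3.3351*I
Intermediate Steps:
y(v, W) = sqrt(W**2 + v**2)
p(Z, z) = 12 - Z (p(Z, z) = 2 - (Z - 1*10) = 2 - (Z - 10) = 2 - (-10 + Z) = 2 + (10 - Z) = 12 - Z)
sqrt(p(y(-4, -1), 11) - 19) = sqrt((12 - sqrt((-1)**2 + (-4)**2)) - 19) = sqrt((12 - sqrt(1 + 16)) - 19) = sqrt((12 - sqrt(17)) - 19) = sqrt(-7 - sqrt(17))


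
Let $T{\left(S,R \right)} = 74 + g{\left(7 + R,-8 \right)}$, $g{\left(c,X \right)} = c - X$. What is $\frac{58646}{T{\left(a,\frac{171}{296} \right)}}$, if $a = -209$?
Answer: $\frac{17359216}{26515} \approx 654.69$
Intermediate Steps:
$T{\left(S,R \right)} = 89 + R$ ($T{\left(S,R \right)} = 74 + \left(\left(7 + R\right) - -8\right) = 74 + \left(\left(7 + R\right) + 8\right) = 74 + \left(15 + R\right) = 89 + R$)
$\frac{58646}{T{\left(a,\frac{171}{296} \right)}} = \frac{58646}{89 + \frac{171}{296}} = \frac{58646}{\frac{26515}{296}} = 58646 \cdot \frac{296}{26515} = \frac{17359216}{26515}$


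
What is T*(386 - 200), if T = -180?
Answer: -33480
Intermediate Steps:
T*(386 - 200) = -180*(386 - 200) = -180*186 = -33480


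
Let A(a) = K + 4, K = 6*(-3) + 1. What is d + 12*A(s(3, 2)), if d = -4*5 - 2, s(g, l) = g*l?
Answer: -178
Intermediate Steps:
K = -17 (K = -18 + 1 = -17)
A(a) = -13 (A(a) = -17 + 4 = -13)
d = -22 (d = -20 - 2 = -22)
d + 12*A(s(3, 2)) = -22 + 12*(-13) = -22 - 156 = -178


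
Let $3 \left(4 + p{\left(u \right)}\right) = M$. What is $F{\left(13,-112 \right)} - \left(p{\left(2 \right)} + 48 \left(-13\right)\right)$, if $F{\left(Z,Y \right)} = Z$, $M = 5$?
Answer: $\frac{1918}{3} \approx 639.33$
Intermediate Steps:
$p{\left(u \right)} = - \frac{7}{3}$ ($p{\left(u \right)} = -4 + \frac{1}{3} \cdot 5 = -4 + \frac{5}{3} = - \frac{7}{3}$)
$F{\left(13,-112 \right)} - \left(p{\left(2 \right)} + 48 \left(-13\right)\right) = 13 - \left(- \frac{7}{3} + 48 \left(-13\right)\right) = 13 - \left(- \frac{7}{3} - 624\right) = 13 - - \frac{1879}{3} = 13 + \frac{1879}{3} = \frac{1918}{3}$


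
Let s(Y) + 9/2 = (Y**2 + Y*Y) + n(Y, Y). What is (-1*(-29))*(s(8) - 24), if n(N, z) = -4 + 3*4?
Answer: 6235/2 ≈ 3117.5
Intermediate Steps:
n(N, z) = 8 (n(N, z) = -4 + 12 = 8)
s(Y) = 7/2 + 2*Y**2 (s(Y) = -9/2 + ((Y**2 + Y*Y) + 8) = -9/2 + ((Y**2 + Y**2) + 8) = -9/2 + (2*Y**2 + 8) = -9/2 + (8 + 2*Y**2) = 7/2 + 2*Y**2)
(-1*(-29))*(s(8) - 24) = (-1*(-29))*((7/2 + 2*8**2) - 24) = 29*((7/2 + 2*64) - 24) = 29*((7/2 + 128) - 24) = 29*(263/2 - 24) = 29*(215/2) = 6235/2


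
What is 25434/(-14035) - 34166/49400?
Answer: -173595941/69332900 ≈ -2.5038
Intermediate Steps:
25434/(-14035) - 34166/49400 = 25434*(-1/14035) - 34166*1/49400 = -25434/14035 - 17083/24700 = -173595941/69332900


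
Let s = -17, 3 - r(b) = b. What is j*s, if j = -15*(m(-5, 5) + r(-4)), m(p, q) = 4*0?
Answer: 1785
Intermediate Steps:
m(p, q) = 0
r(b) = 3 - b
j = -105 (j = -15*(0 + (3 - 1*(-4))) = -15*(0 + (3 + 4)) = -15*(0 + 7) = -15*7 = -105)
j*s = -105*(-17) = 1785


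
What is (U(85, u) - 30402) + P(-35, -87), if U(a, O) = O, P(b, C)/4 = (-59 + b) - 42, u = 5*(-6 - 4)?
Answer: -30996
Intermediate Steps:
u = -50 (u = 5*(-10) = -50)
P(b, C) = -404 + 4*b (P(b, C) = 4*((-59 + b) - 42) = 4*(-101 + b) = -404 + 4*b)
(U(85, u) - 30402) + P(-35, -87) = (-50 - 30402) + (-404 + 4*(-35)) = -30452 + (-404 - 140) = -30452 - 544 = -30996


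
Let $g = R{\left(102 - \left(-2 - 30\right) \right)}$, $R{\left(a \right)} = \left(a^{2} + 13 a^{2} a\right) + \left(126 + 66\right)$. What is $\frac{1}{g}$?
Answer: $\frac{1}{31297500} \approx 3.1951 \cdot 10^{-8}$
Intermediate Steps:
$R{\left(a \right)} = 192 + a^{2} + 13 a^{3}$ ($R{\left(a \right)} = \left(a^{2} + 13 a^{3}\right) + 192 = 192 + a^{2} + 13 a^{3}$)
$g = 31297500$ ($g = 192 + \left(102 - \left(-2 - 30\right)\right)^{2} + 13 \left(102 - \left(-2 - 30\right)\right)^{3} = 192 + \left(102 - -32\right)^{2} + 13 \left(102 - -32\right)^{3} = 192 + \left(102 + 32\right)^{2} + 13 \left(102 + 32\right)^{3} = 192 + 134^{2} + 13 \cdot 134^{3} = 192 + 17956 + 13 \cdot 2406104 = 192 + 17956 + 31279352 = 31297500$)
$\frac{1}{g} = \frac{1}{31297500}$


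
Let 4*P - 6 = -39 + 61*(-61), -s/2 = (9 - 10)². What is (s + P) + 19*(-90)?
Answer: -5301/2 ≈ -2650.5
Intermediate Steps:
s = -2 (s = -2*(9 - 10)² = -2*(-1)² = -2*1 = -2)
P = -1877/2 (P = 3/2 + (-39 + 61*(-61))/4 = 3/2 + (-39 - 3721)/4 = 3/2 + (¼)*(-3760) = 3/2 - 940 = -1877/2 ≈ -938.50)
(s + P) + 19*(-90) = (-2 - 1877/2) + 19*(-90) = -1881/2 - 1710 = -5301/2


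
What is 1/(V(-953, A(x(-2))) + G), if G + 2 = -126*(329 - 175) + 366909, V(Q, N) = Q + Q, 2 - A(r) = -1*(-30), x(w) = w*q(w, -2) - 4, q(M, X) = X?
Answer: 1/345597 ≈ 2.8935e-6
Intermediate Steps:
x(w) = -4 - 2*w (x(w) = w*(-2) - 4 = -2*w - 4 = -4 - 2*w)
A(r) = -28 (A(r) = 2 - (-1)*(-30) = 2 - 1*30 = 2 - 30 = -28)
V(Q, N) = 2*Q
G = 347503 (G = -2 + (-126*(329 - 175) + 366909) = -2 + (-126*154 + 366909) = -2 + (-19404 + 366909) = -2 + 347505 = 347503)
1/(V(-953, A(x(-2))) + G) = 1/(2*(-953) + 347503) = 1/(-1906 + 347503) = 1/345597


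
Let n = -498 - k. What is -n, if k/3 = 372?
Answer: 1614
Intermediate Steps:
k = 1116 (k = 3*372 = 1116)
n = -1614 (n = -498 - 1*1116 = -498 - 1116 = -1614)
-n = -1*(-1614) = 1614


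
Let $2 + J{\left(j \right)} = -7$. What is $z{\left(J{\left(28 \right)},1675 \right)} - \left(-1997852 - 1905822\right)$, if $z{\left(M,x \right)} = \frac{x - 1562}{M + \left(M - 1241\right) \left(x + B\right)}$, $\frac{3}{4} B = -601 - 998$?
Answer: $\frac{2229938639547}{571241} \approx 3.9037 \cdot 10^{6}$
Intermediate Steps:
$J{\left(j \right)} = -9$ ($J{\left(j \right)} = -2 - 7 = -9$)
$B = -2132$ ($B = \frac{4 \left(-601 - 998\right)}{3} = \frac{4}{3} \left(-1599\right) = -2132$)
$z{\left(M,x \right)} = \frac{-1562 + x}{M + \left(-2132 + x\right) \left(-1241 + M\right)}$ ($z{\left(M,x \right)} = \frac{x - 1562}{M + \left(M - 1241\right) \left(x - 2132\right)} = \frac{-1562 + x}{M + \left(-1241 + M\right) \left(-2132 + x\right)} = \frac{-1562 + x}{M + \left(-2132 + x\right) \left(-1241 + M\right)}$)
$z{\left(J{\left(28 \right)},1675 \right)} - \left(-1997852 - 1905822\right) = \frac{-1562 + 1675}{2645812 - -19179 - 2078675 - 15075} - \left(-1997852 - 1905822\right) = \frac{1}{2645812 + 19179 - 2078675 - 15075} \cdot 113 - \left(-1997852 - 1905822\right) = \frac{1}{571241} \cdot 113 - -3903674 = \frac{1}{571241} \cdot 113 + 3903674 = \frac{113}{571241} + 3903674 = \frac{2229938639547}{571241}$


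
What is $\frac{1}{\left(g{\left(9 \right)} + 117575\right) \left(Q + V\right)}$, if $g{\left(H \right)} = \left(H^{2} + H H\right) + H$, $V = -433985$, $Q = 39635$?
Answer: $- \frac{1}{46433135100} \approx -2.1536 \cdot 10^{-11}$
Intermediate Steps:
$g{\left(H \right)} = H + 2 H^{2}$ ($g{\left(H \right)} = \left(H^{2} + H^{2}\right) + H = 2 H^{2} + H = H + 2 H^{2}$)
$\frac{1}{\left(g{\left(9 \right)} + 117575\right) \left(Q + V\right)} = \frac{1}{\left(9 \left(1 + 2 \cdot 9\right) + 117575\right) \left(39635 - 433985\right)} = \frac{1}{\left(9 \left(1 + 18\right) + 117575\right) \left(-394350\right)} = \frac{1}{\left(9 \cdot 19 + 117575\right) \left(-394350\right)} = \frac{1}{\left(171 + 117575\right) \left(-394350\right)} = \frac{1}{117746 \left(-394350\right)} = \frac{1}{-46433135100} = - \frac{1}{46433135100}$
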